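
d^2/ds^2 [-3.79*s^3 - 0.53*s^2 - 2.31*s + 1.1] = -22.74*s - 1.06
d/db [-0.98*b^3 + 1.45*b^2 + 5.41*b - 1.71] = -2.94*b^2 + 2.9*b + 5.41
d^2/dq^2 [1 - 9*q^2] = -18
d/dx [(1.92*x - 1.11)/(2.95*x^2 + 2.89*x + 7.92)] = (-5.664*x^2 + 6.549*x + 18.4143)/(8.7025*x^4 + 17.051*x^3 + 55.0801*x^2 + 45.7776*x + 62.7264)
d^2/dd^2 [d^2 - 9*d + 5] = 2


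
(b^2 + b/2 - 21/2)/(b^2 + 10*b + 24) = (2*b^2 + b - 21)/(2*(b^2 + 10*b + 24))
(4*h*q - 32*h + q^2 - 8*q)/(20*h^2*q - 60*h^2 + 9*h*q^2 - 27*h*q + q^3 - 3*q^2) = (q - 8)/(5*h*q - 15*h + q^2 - 3*q)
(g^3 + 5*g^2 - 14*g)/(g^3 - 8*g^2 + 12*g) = (g + 7)/(g - 6)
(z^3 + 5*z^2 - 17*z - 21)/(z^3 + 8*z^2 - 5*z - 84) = (z + 1)/(z + 4)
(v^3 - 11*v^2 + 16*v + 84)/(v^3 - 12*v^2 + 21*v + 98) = (v - 6)/(v - 7)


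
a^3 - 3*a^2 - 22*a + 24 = (a - 6)*(a - 1)*(a + 4)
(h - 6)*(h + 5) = h^2 - h - 30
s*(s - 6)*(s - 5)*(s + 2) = s^4 - 9*s^3 + 8*s^2 + 60*s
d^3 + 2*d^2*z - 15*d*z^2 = d*(d - 3*z)*(d + 5*z)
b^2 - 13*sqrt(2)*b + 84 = (b - 7*sqrt(2))*(b - 6*sqrt(2))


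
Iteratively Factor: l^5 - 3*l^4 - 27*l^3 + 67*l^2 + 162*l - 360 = (l + 4)*(l^4 - 7*l^3 + l^2 + 63*l - 90) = (l - 5)*(l + 4)*(l^3 - 2*l^2 - 9*l + 18) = (l - 5)*(l + 3)*(l + 4)*(l^2 - 5*l + 6) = (l - 5)*(l - 2)*(l + 3)*(l + 4)*(l - 3)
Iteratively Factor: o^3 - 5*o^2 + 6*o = (o - 2)*(o^2 - 3*o) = (o - 3)*(o - 2)*(o)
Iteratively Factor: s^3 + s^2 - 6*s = (s - 2)*(s^2 + 3*s) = (s - 2)*(s + 3)*(s)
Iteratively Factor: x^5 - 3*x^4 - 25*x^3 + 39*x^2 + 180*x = (x)*(x^4 - 3*x^3 - 25*x^2 + 39*x + 180) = x*(x - 4)*(x^3 + x^2 - 21*x - 45) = x*(x - 5)*(x - 4)*(x^2 + 6*x + 9) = x*(x - 5)*(x - 4)*(x + 3)*(x + 3)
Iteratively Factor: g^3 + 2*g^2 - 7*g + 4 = (g - 1)*(g^2 + 3*g - 4) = (g - 1)^2*(g + 4)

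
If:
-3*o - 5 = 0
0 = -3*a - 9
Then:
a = -3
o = -5/3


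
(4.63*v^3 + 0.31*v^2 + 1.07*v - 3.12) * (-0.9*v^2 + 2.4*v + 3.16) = -4.167*v^5 + 10.833*v^4 + 14.4118*v^3 + 6.3556*v^2 - 4.1068*v - 9.8592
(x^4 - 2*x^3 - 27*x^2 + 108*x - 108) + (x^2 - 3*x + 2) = x^4 - 2*x^3 - 26*x^2 + 105*x - 106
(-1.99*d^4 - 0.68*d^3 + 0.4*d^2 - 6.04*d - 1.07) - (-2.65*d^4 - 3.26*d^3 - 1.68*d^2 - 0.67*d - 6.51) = 0.66*d^4 + 2.58*d^3 + 2.08*d^2 - 5.37*d + 5.44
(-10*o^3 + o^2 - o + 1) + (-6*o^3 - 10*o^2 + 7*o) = -16*o^3 - 9*o^2 + 6*o + 1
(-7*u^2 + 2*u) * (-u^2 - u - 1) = 7*u^4 + 5*u^3 + 5*u^2 - 2*u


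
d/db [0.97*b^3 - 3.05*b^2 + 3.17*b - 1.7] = 2.91*b^2 - 6.1*b + 3.17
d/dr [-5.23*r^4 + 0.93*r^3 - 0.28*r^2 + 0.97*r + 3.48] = -20.92*r^3 + 2.79*r^2 - 0.56*r + 0.97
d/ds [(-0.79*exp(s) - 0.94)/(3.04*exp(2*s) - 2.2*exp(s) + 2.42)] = (2.4016*exp(2*s) + 5.7152*exp(s) - 3.9798)*exp(s)/(9.2416*exp(4*s) - 13.376*exp(3*s) + 19.5536*exp(2*s) - 10.648*exp(s) + 5.8564)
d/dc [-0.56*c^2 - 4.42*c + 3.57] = -1.12*c - 4.42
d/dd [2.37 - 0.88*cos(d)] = 0.88*sin(d)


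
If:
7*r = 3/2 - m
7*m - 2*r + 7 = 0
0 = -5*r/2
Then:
No Solution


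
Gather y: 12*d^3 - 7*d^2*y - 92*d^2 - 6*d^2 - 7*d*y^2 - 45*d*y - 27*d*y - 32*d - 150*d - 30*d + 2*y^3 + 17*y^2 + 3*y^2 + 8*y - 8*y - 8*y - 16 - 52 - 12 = 12*d^3 - 98*d^2 - 212*d + 2*y^3 + y^2*(20 - 7*d) + y*(-7*d^2 - 72*d - 8) - 80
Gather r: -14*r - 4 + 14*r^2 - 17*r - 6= 14*r^2 - 31*r - 10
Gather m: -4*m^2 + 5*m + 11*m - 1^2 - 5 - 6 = -4*m^2 + 16*m - 12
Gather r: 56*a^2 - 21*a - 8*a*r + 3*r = 56*a^2 - 21*a + r*(3 - 8*a)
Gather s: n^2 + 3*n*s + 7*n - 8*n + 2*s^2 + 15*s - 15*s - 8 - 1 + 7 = n^2 + 3*n*s - n + 2*s^2 - 2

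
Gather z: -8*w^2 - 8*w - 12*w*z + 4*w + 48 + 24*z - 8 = -8*w^2 - 4*w + z*(24 - 12*w) + 40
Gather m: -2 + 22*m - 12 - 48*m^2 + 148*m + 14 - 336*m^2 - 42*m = -384*m^2 + 128*m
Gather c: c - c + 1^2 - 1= 0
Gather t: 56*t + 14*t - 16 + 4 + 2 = 70*t - 10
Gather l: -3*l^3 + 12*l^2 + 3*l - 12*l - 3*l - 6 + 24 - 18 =-3*l^3 + 12*l^2 - 12*l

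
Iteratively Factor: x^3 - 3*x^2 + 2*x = (x - 1)*(x^2 - 2*x) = (x - 2)*(x - 1)*(x)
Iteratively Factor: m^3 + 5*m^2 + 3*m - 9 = (m + 3)*(m^2 + 2*m - 3) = (m - 1)*(m + 3)*(m + 3)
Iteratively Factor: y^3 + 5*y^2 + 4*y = (y + 4)*(y^2 + y) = y*(y + 4)*(y + 1)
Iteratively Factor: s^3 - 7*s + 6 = (s + 3)*(s^2 - 3*s + 2) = (s - 2)*(s + 3)*(s - 1)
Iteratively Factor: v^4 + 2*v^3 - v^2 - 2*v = (v + 2)*(v^3 - v) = (v + 1)*(v + 2)*(v^2 - v) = (v - 1)*(v + 1)*(v + 2)*(v)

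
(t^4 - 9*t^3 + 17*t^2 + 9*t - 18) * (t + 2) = t^5 - 7*t^4 - t^3 + 43*t^2 - 36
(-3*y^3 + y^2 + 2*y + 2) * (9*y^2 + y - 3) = -27*y^5 + 6*y^4 + 28*y^3 + 17*y^2 - 4*y - 6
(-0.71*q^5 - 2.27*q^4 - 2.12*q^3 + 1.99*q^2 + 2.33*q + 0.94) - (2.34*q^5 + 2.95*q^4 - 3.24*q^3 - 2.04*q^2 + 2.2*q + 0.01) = -3.05*q^5 - 5.22*q^4 + 1.12*q^3 + 4.03*q^2 + 0.13*q + 0.93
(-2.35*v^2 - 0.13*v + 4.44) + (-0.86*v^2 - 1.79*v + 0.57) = -3.21*v^2 - 1.92*v + 5.01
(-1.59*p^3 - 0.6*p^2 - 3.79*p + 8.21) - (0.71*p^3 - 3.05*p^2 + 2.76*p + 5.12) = -2.3*p^3 + 2.45*p^2 - 6.55*p + 3.09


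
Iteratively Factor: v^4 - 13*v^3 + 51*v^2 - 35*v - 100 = (v - 4)*(v^3 - 9*v^2 + 15*v + 25) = (v - 5)*(v - 4)*(v^2 - 4*v - 5) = (v - 5)^2*(v - 4)*(v + 1)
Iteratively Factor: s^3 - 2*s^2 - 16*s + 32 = (s + 4)*(s^2 - 6*s + 8) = (s - 2)*(s + 4)*(s - 4)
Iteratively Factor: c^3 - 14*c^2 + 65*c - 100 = (c - 5)*(c^2 - 9*c + 20) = (c - 5)*(c - 4)*(c - 5)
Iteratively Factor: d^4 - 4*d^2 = (d)*(d^3 - 4*d) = d*(d + 2)*(d^2 - 2*d) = d^2*(d + 2)*(d - 2)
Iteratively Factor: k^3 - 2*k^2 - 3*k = (k - 3)*(k^2 + k) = k*(k - 3)*(k + 1)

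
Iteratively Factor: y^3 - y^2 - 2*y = (y + 1)*(y^2 - 2*y) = y*(y + 1)*(y - 2)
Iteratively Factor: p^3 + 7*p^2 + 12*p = (p + 3)*(p^2 + 4*p) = (p + 3)*(p + 4)*(p)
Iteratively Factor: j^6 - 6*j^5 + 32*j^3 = (j - 4)*(j^5 - 2*j^4 - 8*j^3) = j*(j - 4)*(j^4 - 2*j^3 - 8*j^2) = j*(j - 4)^2*(j^3 + 2*j^2) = j^2*(j - 4)^2*(j^2 + 2*j) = j^2*(j - 4)^2*(j + 2)*(j)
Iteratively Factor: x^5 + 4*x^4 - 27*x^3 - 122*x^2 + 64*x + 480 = (x - 2)*(x^4 + 6*x^3 - 15*x^2 - 152*x - 240) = (x - 2)*(x + 4)*(x^3 + 2*x^2 - 23*x - 60) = (x - 2)*(x + 3)*(x + 4)*(x^2 - x - 20) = (x - 5)*(x - 2)*(x + 3)*(x + 4)*(x + 4)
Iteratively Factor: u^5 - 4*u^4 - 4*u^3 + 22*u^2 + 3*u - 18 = (u + 2)*(u^4 - 6*u^3 + 8*u^2 + 6*u - 9) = (u - 1)*(u + 2)*(u^3 - 5*u^2 + 3*u + 9) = (u - 1)*(u + 1)*(u + 2)*(u^2 - 6*u + 9) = (u - 3)*(u - 1)*(u + 1)*(u + 2)*(u - 3)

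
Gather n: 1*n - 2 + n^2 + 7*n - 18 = n^2 + 8*n - 20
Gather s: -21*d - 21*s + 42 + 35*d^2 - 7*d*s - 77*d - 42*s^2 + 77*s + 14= 35*d^2 - 98*d - 42*s^2 + s*(56 - 7*d) + 56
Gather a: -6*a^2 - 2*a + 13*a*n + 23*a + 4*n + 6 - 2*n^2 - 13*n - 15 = -6*a^2 + a*(13*n + 21) - 2*n^2 - 9*n - 9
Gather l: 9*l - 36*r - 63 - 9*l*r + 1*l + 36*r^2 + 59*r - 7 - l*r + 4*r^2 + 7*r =l*(10 - 10*r) + 40*r^2 + 30*r - 70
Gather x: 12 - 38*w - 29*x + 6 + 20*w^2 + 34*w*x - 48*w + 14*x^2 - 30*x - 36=20*w^2 - 86*w + 14*x^2 + x*(34*w - 59) - 18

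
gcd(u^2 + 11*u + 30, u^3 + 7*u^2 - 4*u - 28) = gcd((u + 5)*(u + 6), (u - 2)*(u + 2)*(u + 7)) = 1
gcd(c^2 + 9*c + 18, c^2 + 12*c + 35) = 1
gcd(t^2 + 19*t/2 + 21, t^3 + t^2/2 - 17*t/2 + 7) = t + 7/2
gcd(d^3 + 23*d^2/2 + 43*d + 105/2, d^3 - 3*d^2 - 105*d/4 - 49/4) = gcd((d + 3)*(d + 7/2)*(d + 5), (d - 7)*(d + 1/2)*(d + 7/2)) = d + 7/2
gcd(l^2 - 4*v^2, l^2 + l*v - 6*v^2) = -l + 2*v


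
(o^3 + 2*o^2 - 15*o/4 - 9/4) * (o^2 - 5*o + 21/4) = o^5 - 3*o^4 - 17*o^3/2 + 27*o^2 - 135*o/16 - 189/16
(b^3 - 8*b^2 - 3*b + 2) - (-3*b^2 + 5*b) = b^3 - 5*b^2 - 8*b + 2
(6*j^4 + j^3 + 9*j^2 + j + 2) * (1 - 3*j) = -18*j^5 + 3*j^4 - 26*j^3 + 6*j^2 - 5*j + 2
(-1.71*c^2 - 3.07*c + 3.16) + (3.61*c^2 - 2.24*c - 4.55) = 1.9*c^2 - 5.31*c - 1.39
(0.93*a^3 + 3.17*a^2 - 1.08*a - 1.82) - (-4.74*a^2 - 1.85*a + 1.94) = 0.93*a^3 + 7.91*a^2 + 0.77*a - 3.76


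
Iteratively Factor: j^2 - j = (j - 1)*(j)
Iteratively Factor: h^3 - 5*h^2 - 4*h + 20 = (h - 2)*(h^2 - 3*h - 10) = (h - 2)*(h + 2)*(h - 5)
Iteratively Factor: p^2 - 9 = (p - 3)*(p + 3)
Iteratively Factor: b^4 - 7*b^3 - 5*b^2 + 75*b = (b)*(b^3 - 7*b^2 - 5*b + 75) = b*(b + 3)*(b^2 - 10*b + 25) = b*(b - 5)*(b + 3)*(b - 5)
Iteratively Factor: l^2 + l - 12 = (l + 4)*(l - 3)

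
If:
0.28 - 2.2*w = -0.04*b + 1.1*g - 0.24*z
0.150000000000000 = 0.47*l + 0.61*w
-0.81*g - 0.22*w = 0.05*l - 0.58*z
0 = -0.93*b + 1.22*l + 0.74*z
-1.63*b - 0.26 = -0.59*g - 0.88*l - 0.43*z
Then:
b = -0.49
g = -0.45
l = -0.05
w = 0.29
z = -0.53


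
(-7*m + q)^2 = 49*m^2 - 14*m*q + q^2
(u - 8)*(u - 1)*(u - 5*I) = u^3 - 9*u^2 - 5*I*u^2 + 8*u + 45*I*u - 40*I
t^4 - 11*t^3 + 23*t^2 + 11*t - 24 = (t - 8)*(t - 3)*(t - 1)*(t + 1)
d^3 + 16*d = d*(d - 4*I)*(d + 4*I)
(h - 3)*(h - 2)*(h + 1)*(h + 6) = h^4 + 2*h^3 - 23*h^2 + 12*h + 36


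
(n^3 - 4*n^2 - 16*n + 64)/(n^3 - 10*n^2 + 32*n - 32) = (n + 4)/(n - 2)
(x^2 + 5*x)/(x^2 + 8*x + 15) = x/(x + 3)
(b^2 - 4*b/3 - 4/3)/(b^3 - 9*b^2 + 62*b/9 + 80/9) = 3*(b - 2)/(3*b^2 - 29*b + 40)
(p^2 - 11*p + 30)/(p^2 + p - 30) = (p - 6)/(p + 6)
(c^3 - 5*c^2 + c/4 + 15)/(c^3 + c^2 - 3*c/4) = (2*c^2 - 13*c + 20)/(c*(2*c - 1))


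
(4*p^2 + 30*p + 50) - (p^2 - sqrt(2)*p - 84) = 3*p^2 + sqrt(2)*p + 30*p + 134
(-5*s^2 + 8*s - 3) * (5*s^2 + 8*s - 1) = -25*s^4 + 54*s^2 - 32*s + 3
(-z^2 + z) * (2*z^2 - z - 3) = -2*z^4 + 3*z^3 + 2*z^2 - 3*z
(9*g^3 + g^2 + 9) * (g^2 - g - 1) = 9*g^5 - 8*g^4 - 10*g^3 + 8*g^2 - 9*g - 9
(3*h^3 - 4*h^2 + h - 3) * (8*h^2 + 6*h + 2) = 24*h^5 - 14*h^4 - 10*h^3 - 26*h^2 - 16*h - 6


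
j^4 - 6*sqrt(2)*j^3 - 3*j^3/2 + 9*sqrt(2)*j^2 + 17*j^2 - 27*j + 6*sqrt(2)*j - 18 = (j - 2)*(j + 1/2)*(j - 3*sqrt(2))^2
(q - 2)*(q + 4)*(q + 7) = q^3 + 9*q^2 + 6*q - 56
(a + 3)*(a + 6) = a^2 + 9*a + 18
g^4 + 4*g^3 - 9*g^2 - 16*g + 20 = (g - 2)*(g - 1)*(g + 2)*(g + 5)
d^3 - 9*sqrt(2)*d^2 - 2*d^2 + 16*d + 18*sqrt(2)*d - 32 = (d - 2)*(d - 8*sqrt(2))*(d - sqrt(2))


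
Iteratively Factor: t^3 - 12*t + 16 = (t - 2)*(t^2 + 2*t - 8) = (t - 2)*(t + 4)*(t - 2)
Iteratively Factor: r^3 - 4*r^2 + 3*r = (r - 3)*(r^2 - r) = (r - 3)*(r - 1)*(r)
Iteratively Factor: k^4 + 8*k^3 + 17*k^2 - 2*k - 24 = (k + 3)*(k^3 + 5*k^2 + 2*k - 8) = (k - 1)*(k + 3)*(k^2 + 6*k + 8) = (k - 1)*(k + 3)*(k + 4)*(k + 2)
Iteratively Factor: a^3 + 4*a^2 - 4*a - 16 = (a + 2)*(a^2 + 2*a - 8) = (a + 2)*(a + 4)*(a - 2)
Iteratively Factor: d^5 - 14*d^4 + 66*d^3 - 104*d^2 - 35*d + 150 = (d + 1)*(d^4 - 15*d^3 + 81*d^2 - 185*d + 150) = (d - 5)*(d + 1)*(d^3 - 10*d^2 + 31*d - 30) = (d - 5)*(d - 2)*(d + 1)*(d^2 - 8*d + 15) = (d - 5)^2*(d - 2)*(d + 1)*(d - 3)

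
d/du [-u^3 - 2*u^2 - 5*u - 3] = -3*u^2 - 4*u - 5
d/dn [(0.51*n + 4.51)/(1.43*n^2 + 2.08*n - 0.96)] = (0.7293*n^2 + 1.0608*n - (0.51*n + 4.51)*(2.86*n + 2.08) - 0.4896)/(1.43*n^2 + 2.08*n - 0.96)^2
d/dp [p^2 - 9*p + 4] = 2*p - 9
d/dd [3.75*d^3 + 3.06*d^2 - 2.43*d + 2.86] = 11.25*d^2 + 6.12*d - 2.43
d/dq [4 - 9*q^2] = -18*q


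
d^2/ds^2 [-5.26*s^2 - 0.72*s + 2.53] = -10.5200000000000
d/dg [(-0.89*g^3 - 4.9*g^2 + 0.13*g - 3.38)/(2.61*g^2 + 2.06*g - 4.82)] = (-2.3229*g^4 - 3.6668*g^3 + 2.4361*g^2 + 64.8796*g + 6.3362)/(6.8121*g^4 + 10.7532*g^3 - 20.9168*g^2 - 19.8584*g + 23.2324)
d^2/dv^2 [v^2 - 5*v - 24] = 2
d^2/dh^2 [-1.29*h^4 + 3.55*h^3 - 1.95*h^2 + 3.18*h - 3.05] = -15.48*h^2 + 21.3*h - 3.9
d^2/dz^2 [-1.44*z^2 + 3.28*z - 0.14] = -2.88000000000000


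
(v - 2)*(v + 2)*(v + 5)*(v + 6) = v^4 + 11*v^3 + 26*v^2 - 44*v - 120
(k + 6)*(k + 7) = k^2 + 13*k + 42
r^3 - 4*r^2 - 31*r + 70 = (r - 7)*(r - 2)*(r + 5)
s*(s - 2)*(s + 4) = s^3 + 2*s^2 - 8*s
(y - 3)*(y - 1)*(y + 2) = y^3 - 2*y^2 - 5*y + 6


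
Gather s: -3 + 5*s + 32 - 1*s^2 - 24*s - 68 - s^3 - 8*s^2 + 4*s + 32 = -s^3 - 9*s^2 - 15*s - 7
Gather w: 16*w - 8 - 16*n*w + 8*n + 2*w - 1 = 8*n + w*(18 - 16*n) - 9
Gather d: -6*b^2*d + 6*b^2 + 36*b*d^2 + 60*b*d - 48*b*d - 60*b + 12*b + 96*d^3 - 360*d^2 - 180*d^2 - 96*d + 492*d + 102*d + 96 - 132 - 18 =6*b^2 - 48*b + 96*d^3 + d^2*(36*b - 540) + d*(-6*b^2 + 12*b + 498) - 54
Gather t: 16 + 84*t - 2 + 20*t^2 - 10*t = 20*t^2 + 74*t + 14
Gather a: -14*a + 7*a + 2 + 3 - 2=3 - 7*a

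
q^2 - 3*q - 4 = (q - 4)*(q + 1)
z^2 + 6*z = z*(z + 6)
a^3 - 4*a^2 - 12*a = a*(a - 6)*(a + 2)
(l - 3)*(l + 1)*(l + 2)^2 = l^4 + 2*l^3 - 7*l^2 - 20*l - 12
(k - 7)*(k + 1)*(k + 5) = k^3 - k^2 - 37*k - 35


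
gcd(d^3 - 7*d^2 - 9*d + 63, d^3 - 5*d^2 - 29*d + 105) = d^2 - 10*d + 21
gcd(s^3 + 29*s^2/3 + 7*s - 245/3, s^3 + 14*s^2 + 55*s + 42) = s + 7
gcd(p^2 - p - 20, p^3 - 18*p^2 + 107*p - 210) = p - 5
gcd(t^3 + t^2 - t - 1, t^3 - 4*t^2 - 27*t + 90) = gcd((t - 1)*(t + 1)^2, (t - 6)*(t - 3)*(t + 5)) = 1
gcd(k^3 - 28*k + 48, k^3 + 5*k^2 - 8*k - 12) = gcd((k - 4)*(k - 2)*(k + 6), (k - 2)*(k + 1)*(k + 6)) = k^2 + 4*k - 12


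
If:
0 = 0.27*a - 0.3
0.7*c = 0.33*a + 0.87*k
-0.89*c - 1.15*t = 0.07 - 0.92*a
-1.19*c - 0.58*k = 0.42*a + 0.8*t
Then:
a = 1.11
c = -0.85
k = -1.11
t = 1.49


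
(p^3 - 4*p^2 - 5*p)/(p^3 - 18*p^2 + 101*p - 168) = p*(p^2 - 4*p - 5)/(p^3 - 18*p^2 + 101*p - 168)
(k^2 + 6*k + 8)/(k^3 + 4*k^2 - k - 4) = (k + 2)/(k^2 - 1)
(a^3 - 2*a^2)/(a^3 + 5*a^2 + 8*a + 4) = a^2*(a - 2)/(a^3 + 5*a^2 + 8*a + 4)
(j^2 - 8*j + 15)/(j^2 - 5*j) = (j - 3)/j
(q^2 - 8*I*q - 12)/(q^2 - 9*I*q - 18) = (q - 2*I)/(q - 3*I)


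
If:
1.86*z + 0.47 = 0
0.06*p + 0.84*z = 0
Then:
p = 3.54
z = -0.25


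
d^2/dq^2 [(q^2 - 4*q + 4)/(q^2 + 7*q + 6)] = 2*(-11*q^3 - 6*q^2 + 156*q + 376)/(q^6 + 21*q^5 + 165*q^4 + 595*q^3 + 990*q^2 + 756*q + 216)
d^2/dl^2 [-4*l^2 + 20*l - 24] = -8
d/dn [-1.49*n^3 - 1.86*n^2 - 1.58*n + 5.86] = -4.47*n^2 - 3.72*n - 1.58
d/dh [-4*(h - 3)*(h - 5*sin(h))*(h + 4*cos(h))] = 4*(h - 3)*(h - 5*sin(h))*(4*sin(h) - 1) + 4*(h - 3)*(h + 4*cos(h))*(5*cos(h) - 1) - 4*(h - 5*sin(h))*(h + 4*cos(h))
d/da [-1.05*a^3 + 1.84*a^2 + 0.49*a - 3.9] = -3.15*a^2 + 3.68*a + 0.49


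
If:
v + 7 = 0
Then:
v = -7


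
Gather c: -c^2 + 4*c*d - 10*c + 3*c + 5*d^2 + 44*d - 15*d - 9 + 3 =-c^2 + c*(4*d - 7) + 5*d^2 + 29*d - 6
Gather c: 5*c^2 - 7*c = 5*c^2 - 7*c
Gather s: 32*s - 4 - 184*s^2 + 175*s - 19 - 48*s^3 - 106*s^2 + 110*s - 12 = -48*s^3 - 290*s^2 + 317*s - 35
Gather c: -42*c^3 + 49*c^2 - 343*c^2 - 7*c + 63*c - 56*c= -42*c^3 - 294*c^2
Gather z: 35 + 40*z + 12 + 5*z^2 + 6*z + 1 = 5*z^2 + 46*z + 48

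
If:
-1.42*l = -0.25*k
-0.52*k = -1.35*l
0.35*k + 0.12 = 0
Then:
No Solution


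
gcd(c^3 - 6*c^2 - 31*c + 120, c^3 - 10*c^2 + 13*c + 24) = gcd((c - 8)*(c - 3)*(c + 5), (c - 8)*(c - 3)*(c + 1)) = c^2 - 11*c + 24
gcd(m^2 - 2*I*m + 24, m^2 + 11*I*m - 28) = m + 4*I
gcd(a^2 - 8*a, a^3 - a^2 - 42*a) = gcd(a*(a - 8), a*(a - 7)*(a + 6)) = a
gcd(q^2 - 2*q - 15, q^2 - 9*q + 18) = 1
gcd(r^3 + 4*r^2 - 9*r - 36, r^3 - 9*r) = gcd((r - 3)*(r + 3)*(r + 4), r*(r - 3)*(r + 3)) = r^2 - 9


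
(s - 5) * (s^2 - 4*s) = s^3 - 9*s^2 + 20*s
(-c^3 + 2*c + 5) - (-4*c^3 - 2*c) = 3*c^3 + 4*c + 5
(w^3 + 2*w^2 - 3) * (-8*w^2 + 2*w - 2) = -8*w^5 - 14*w^4 + 2*w^3 + 20*w^2 - 6*w + 6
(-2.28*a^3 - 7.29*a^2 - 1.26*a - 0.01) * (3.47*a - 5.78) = -7.9116*a^4 - 12.1179*a^3 + 37.764*a^2 + 7.2481*a + 0.0578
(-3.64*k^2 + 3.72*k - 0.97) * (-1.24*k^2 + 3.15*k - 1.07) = 4.5136*k^4 - 16.0788*k^3 + 16.8156*k^2 - 7.0359*k + 1.0379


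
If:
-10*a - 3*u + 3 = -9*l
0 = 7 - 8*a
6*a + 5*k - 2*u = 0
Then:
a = 7/8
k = 2*u/5 - 21/20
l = u/3 + 23/36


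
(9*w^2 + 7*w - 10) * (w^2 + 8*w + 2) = 9*w^4 + 79*w^3 + 64*w^2 - 66*w - 20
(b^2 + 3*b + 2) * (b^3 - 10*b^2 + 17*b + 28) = b^5 - 7*b^4 - 11*b^3 + 59*b^2 + 118*b + 56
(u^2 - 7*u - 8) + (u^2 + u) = 2*u^2 - 6*u - 8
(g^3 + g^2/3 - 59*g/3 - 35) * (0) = 0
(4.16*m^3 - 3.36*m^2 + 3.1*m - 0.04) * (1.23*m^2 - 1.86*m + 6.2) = 5.1168*m^5 - 11.8704*m^4 + 35.8546*m^3 - 26.6472*m^2 + 19.2944*m - 0.248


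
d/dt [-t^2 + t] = 1 - 2*t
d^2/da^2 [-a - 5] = 0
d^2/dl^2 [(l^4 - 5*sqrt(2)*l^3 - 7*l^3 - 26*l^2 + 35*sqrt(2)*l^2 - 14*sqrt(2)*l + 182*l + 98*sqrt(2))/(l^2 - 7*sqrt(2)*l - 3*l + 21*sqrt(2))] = 2*(l^6 - 21*sqrt(2)*l^5 - 9*l^5 + 189*sqrt(2)*l^4 + 321*l^4 - 2717*l^3 - 1277*sqrt(2)*l^3 + 8946*l^2 + 7665*sqrt(2)*l^2 - 25578*sqrt(2)*l - 20874*l + 32928 + 48706*sqrt(2))/(l^6 - 21*sqrt(2)*l^5 - 9*l^5 + 189*sqrt(2)*l^4 + 321*l^4 - 2673*l^3 - 1253*sqrt(2)*l^3 + 7938*l^2 + 6741*sqrt(2)*l^2 - 18522*sqrt(2)*l - 7938*l + 18522*sqrt(2))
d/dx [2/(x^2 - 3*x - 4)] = 2*(3 - 2*x)/(-x^2 + 3*x + 4)^2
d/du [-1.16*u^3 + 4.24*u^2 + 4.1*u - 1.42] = -3.48*u^2 + 8.48*u + 4.1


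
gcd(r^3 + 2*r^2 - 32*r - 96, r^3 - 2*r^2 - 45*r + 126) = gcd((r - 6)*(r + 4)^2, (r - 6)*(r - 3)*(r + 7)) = r - 6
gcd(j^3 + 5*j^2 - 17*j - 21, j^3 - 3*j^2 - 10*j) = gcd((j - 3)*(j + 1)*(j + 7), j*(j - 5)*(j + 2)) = 1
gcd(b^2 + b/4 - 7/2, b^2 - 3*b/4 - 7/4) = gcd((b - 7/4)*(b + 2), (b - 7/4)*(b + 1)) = b - 7/4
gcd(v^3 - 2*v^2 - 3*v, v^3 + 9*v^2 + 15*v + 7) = v + 1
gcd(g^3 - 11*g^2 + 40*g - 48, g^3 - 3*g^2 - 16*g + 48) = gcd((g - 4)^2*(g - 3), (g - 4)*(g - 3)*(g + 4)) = g^2 - 7*g + 12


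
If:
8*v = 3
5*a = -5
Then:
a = -1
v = 3/8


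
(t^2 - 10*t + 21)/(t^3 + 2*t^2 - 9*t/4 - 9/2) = 4*(t^2 - 10*t + 21)/(4*t^3 + 8*t^2 - 9*t - 18)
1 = 1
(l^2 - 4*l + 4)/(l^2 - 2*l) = (l - 2)/l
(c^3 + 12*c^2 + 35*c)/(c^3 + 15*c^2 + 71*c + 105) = c/(c + 3)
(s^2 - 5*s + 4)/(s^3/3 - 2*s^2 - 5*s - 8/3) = 3*(-s^2 + 5*s - 4)/(-s^3 + 6*s^2 + 15*s + 8)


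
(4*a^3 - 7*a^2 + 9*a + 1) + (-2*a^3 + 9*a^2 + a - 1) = 2*a^3 + 2*a^2 + 10*a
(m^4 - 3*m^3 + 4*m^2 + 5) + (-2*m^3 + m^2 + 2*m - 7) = m^4 - 5*m^3 + 5*m^2 + 2*m - 2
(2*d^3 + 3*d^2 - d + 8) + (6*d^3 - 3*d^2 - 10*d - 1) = 8*d^3 - 11*d + 7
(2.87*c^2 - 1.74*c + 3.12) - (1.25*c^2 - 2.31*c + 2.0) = 1.62*c^2 + 0.57*c + 1.12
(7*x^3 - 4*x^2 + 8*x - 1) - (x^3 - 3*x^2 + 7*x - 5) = 6*x^3 - x^2 + x + 4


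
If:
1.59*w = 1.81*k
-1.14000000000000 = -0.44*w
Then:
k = 2.28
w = 2.59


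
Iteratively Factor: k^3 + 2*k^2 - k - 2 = (k - 1)*(k^2 + 3*k + 2) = (k - 1)*(k + 1)*(k + 2)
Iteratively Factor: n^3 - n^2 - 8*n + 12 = (n - 2)*(n^2 + n - 6) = (n - 2)*(n + 3)*(n - 2)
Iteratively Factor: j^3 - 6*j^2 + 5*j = (j - 5)*(j^2 - j) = j*(j - 5)*(j - 1)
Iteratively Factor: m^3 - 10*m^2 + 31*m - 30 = (m - 5)*(m^2 - 5*m + 6) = (m - 5)*(m - 2)*(m - 3)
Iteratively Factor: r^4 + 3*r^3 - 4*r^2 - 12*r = (r + 3)*(r^3 - 4*r) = (r + 2)*(r + 3)*(r^2 - 2*r) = (r - 2)*(r + 2)*(r + 3)*(r)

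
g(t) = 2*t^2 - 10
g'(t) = 4*t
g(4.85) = 37.04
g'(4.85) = 19.40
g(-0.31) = -9.81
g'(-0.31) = -1.24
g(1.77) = -3.73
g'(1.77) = 7.08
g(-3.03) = 8.36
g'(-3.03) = -12.12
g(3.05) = 8.60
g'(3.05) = 12.20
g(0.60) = -9.28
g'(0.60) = 2.40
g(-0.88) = -8.45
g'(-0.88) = -3.52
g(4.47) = 29.96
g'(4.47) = 17.88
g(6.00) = 62.00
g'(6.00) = 24.00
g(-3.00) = 8.00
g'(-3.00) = -12.00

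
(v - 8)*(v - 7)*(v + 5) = v^3 - 10*v^2 - 19*v + 280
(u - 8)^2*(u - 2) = u^3 - 18*u^2 + 96*u - 128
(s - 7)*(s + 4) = s^2 - 3*s - 28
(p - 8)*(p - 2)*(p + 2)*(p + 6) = p^4 - 2*p^3 - 52*p^2 + 8*p + 192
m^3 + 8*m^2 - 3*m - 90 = (m - 3)*(m + 5)*(m + 6)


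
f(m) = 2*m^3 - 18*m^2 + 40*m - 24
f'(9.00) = 202.00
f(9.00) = 336.00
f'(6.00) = 40.00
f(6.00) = 0.00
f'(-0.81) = 73.10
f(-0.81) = -69.27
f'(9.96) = 276.65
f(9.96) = 564.87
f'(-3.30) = 224.14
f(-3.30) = -423.89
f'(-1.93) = 131.83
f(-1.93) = -182.63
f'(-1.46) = 105.35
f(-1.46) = -126.99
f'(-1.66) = 116.29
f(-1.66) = -149.15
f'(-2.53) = 169.49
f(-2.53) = -272.80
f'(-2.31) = 155.18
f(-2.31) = -237.10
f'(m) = 6*m^2 - 36*m + 40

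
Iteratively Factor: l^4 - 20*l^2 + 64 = (l - 4)*(l^3 + 4*l^2 - 4*l - 16) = (l - 4)*(l + 2)*(l^2 + 2*l - 8) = (l - 4)*(l - 2)*(l + 2)*(l + 4)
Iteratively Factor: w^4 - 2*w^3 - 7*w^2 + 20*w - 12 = (w - 1)*(w^3 - w^2 - 8*w + 12) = (w - 2)*(w - 1)*(w^2 + w - 6) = (w - 2)*(w - 1)*(w + 3)*(w - 2)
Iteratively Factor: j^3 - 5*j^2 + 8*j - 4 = (j - 1)*(j^2 - 4*j + 4) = (j - 2)*(j - 1)*(j - 2)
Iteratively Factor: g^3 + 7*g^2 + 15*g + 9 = (g + 1)*(g^2 + 6*g + 9) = (g + 1)*(g + 3)*(g + 3)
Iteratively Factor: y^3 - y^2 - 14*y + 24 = (y - 2)*(y^2 + y - 12) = (y - 2)*(y + 4)*(y - 3)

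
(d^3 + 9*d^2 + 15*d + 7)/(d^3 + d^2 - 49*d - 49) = (d + 1)/(d - 7)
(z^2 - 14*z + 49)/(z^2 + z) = (z^2 - 14*z + 49)/(z*(z + 1))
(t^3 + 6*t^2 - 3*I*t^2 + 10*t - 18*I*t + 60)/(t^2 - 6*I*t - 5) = (t^2 + 2*t*(3 + I) + 12*I)/(t - I)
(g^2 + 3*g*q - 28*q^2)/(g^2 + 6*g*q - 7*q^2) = (-g + 4*q)/(-g + q)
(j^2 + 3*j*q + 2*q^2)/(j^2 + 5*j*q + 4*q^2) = (j + 2*q)/(j + 4*q)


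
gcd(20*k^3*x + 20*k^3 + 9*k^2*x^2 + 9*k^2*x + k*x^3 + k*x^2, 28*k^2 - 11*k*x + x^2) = 1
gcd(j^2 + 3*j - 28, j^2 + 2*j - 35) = j + 7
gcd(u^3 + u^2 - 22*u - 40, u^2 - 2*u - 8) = u + 2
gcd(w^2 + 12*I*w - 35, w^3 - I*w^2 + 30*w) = w + 5*I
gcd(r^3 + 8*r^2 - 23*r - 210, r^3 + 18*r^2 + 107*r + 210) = r^2 + 13*r + 42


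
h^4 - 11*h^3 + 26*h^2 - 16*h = h*(h - 8)*(h - 2)*(h - 1)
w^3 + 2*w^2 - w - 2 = (w - 1)*(w + 1)*(w + 2)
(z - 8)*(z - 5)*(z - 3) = z^3 - 16*z^2 + 79*z - 120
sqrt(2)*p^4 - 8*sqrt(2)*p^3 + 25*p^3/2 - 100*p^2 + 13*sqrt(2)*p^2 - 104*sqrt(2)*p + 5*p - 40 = (p - 8)*(p + sqrt(2))*(p + 5*sqrt(2))*(sqrt(2)*p + 1/2)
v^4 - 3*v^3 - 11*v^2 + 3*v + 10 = (v - 5)*(v - 1)*(v + 1)*(v + 2)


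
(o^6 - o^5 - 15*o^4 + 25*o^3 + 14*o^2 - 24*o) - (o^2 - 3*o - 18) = o^6 - o^5 - 15*o^4 + 25*o^3 + 13*o^2 - 21*o + 18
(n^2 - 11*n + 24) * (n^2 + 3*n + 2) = n^4 - 8*n^3 - 7*n^2 + 50*n + 48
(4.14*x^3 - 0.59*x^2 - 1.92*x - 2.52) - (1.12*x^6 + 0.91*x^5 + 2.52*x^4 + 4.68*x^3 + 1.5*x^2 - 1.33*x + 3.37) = -1.12*x^6 - 0.91*x^5 - 2.52*x^4 - 0.54*x^3 - 2.09*x^2 - 0.59*x - 5.89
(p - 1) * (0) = 0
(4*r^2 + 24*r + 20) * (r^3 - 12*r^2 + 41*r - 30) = 4*r^5 - 24*r^4 - 104*r^3 + 624*r^2 + 100*r - 600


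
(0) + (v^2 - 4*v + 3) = v^2 - 4*v + 3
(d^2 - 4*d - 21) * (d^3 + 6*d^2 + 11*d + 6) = d^5 + 2*d^4 - 34*d^3 - 164*d^2 - 255*d - 126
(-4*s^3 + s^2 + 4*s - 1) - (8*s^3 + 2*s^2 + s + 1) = -12*s^3 - s^2 + 3*s - 2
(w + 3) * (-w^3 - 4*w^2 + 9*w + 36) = -w^4 - 7*w^3 - 3*w^2 + 63*w + 108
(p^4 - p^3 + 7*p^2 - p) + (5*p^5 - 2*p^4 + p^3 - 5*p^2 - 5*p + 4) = 5*p^5 - p^4 + 2*p^2 - 6*p + 4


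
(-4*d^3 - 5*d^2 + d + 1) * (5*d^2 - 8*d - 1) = -20*d^5 + 7*d^4 + 49*d^3 + 2*d^2 - 9*d - 1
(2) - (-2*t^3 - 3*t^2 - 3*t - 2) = 2*t^3 + 3*t^2 + 3*t + 4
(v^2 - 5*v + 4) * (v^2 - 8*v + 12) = v^4 - 13*v^3 + 56*v^2 - 92*v + 48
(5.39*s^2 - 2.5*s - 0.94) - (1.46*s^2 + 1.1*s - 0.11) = 3.93*s^2 - 3.6*s - 0.83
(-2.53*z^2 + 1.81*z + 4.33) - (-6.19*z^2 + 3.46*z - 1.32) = 3.66*z^2 - 1.65*z + 5.65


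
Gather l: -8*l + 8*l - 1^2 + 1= 0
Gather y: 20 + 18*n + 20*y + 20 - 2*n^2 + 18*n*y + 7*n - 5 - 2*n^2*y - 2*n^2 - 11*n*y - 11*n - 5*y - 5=-4*n^2 + 14*n + y*(-2*n^2 + 7*n + 15) + 30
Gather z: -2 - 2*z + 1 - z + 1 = -3*z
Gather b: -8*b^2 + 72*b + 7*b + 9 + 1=-8*b^2 + 79*b + 10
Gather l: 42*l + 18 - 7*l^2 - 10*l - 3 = -7*l^2 + 32*l + 15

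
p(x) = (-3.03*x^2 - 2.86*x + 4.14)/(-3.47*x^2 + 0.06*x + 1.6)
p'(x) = (-6.06*x - 2.86)/(-3.47*x^2 + 0.06*x + 1.6) + (6.94*x - 0.06)*(-3.03*x^2 - 2.86*x + 4.14)/(-3.47*x^2 + 0.06*x + 1.6)^2 = (-10.106*x^2 + 19.0356*x - 4.8244)/(12.0409*x^4 - 0.4164*x^3 - 11.1004*x^2 + 0.192*x + 2.56)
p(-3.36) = 0.54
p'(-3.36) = -0.13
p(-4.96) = 0.67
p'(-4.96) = -0.05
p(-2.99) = 0.49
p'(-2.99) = -0.17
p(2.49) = 1.10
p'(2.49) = -0.05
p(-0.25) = 3.41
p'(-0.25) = -5.46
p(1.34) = 1.13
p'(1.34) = 0.12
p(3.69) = 1.05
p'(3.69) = -0.03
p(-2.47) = 0.37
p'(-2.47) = -0.29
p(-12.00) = 0.80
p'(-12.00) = -0.01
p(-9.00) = 0.77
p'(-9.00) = -0.01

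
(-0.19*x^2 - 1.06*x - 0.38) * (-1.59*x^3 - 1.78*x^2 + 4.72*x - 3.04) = 0.3021*x^5 + 2.0236*x^4 + 1.5942*x^3 - 3.7492*x^2 + 1.4288*x + 1.1552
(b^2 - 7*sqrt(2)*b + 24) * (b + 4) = b^3 - 7*sqrt(2)*b^2 + 4*b^2 - 28*sqrt(2)*b + 24*b + 96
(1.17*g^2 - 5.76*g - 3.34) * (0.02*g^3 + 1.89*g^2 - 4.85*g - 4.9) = 0.0234*g^5 + 2.0961*g^4 - 16.6277*g^3 + 15.8904*g^2 + 44.423*g + 16.366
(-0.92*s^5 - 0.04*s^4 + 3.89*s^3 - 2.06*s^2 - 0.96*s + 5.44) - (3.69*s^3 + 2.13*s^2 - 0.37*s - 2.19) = -0.92*s^5 - 0.04*s^4 + 0.2*s^3 - 4.19*s^2 - 0.59*s + 7.63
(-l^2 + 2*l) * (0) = 0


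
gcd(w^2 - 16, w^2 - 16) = w^2 - 16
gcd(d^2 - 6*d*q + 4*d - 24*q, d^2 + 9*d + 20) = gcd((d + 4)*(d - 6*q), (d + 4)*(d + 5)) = d + 4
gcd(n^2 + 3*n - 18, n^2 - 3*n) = n - 3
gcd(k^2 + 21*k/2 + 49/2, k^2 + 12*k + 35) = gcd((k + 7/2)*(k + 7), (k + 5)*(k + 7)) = k + 7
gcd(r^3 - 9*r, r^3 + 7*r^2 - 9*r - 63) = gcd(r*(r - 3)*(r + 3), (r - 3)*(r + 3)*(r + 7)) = r^2 - 9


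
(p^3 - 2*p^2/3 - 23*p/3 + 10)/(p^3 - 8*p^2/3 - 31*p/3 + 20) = (p - 2)/(p - 4)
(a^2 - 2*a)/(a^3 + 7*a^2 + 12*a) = (a - 2)/(a^2 + 7*a + 12)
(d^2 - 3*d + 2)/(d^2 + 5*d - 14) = (d - 1)/(d + 7)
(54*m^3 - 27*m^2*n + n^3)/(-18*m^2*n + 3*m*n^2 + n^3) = (-3*m + n)/n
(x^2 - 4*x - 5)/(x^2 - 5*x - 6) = (x - 5)/(x - 6)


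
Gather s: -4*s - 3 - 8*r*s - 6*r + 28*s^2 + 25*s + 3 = -6*r + 28*s^2 + s*(21 - 8*r)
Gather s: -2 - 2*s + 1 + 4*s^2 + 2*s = 4*s^2 - 1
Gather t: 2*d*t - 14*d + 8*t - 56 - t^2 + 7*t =-14*d - t^2 + t*(2*d + 15) - 56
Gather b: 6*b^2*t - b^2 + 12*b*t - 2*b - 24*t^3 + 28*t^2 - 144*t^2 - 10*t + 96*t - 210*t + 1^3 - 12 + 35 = b^2*(6*t - 1) + b*(12*t - 2) - 24*t^3 - 116*t^2 - 124*t + 24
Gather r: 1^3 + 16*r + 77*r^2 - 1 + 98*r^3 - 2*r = 98*r^3 + 77*r^2 + 14*r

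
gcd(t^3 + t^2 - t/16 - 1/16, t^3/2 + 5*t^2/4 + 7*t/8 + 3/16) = 1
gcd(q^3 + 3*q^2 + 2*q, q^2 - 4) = q + 2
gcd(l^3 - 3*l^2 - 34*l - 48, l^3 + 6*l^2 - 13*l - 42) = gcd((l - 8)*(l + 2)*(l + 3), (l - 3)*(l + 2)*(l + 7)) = l + 2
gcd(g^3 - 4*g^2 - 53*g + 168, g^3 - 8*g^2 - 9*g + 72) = g^2 - 11*g + 24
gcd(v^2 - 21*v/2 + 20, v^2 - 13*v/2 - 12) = v - 8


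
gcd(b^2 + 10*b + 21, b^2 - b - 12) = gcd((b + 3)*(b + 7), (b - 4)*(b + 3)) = b + 3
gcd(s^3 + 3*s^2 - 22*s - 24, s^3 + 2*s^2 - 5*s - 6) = s + 1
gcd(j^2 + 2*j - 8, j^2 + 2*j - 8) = j^2 + 2*j - 8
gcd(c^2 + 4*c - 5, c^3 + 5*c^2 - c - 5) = c^2 + 4*c - 5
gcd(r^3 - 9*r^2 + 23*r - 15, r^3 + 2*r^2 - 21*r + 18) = r^2 - 4*r + 3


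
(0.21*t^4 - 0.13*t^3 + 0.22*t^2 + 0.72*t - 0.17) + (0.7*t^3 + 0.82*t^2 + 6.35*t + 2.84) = 0.21*t^4 + 0.57*t^3 + 1.04*t^2 + 7.07*t + 2.67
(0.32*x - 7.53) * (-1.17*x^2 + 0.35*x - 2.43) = -0.3744*x^3 + 8.9221*x^2 - 3.4131*x + 18.2979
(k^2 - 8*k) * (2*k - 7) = 2*k^3 - 23*k^2 + 56*k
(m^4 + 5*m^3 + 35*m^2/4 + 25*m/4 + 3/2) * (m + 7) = m^5 + 12*m^4 + 175*m^3/4 + 135*m^2/2 + 181*m/4 + 21/2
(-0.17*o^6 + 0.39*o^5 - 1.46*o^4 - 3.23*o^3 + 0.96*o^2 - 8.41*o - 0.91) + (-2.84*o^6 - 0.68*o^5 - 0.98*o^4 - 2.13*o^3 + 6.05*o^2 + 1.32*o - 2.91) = -3.01*o^6 - 0.29*o^5 - 2.44*o^4 - 5.36*o^3 + 7.01*o^2 - 7.09*o - 3.82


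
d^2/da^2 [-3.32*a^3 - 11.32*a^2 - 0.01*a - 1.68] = -19.92*a - 22.64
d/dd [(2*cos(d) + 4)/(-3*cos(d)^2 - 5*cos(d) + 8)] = 6*(sin(d)^2 - 4*cos(d) - 7)*sin(d)/(3*cos(d)^2 + 5*cos(d) - 8)^2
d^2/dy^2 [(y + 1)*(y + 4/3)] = 2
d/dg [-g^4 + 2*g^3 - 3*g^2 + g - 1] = -4*g^3 + 6*g^2 - 6*g + 1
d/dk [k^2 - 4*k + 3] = 2*k - 4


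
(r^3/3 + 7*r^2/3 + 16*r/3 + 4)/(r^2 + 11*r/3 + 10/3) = (r^2 + 5*r + 6)/(3*r + 5)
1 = 1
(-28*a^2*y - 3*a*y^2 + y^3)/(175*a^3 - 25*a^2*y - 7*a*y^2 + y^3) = y*(4*a + y)/(-25*a^2 + y^2)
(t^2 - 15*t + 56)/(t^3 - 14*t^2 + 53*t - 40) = (t - 7)/(t^2 - 6*t + 5)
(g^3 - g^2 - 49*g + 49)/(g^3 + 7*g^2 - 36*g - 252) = (g^2 - 8*g + 7)/(g^2 - 36)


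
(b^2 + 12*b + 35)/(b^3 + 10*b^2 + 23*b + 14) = (b + 5)/(b^2 + 3*b + 2)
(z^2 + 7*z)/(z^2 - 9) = z*(z + 7)/(z^2 - 9)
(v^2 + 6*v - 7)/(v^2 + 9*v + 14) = (v - 1)/(v + 2)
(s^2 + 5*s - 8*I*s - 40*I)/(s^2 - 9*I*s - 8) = (s + 5)/(s - I)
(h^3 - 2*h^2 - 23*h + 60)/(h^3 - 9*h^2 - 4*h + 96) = (h^2 + 2*h - 15)/(h^2 - 5*h - 24)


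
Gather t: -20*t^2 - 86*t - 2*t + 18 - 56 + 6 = -20*t^2 - 88*t - 32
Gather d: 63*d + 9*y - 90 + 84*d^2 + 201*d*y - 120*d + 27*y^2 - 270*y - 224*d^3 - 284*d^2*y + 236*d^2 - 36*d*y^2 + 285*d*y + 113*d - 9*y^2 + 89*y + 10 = -224*d^3 + d^2*(320 - 284*y) + d*(-36*y^2 + 486*y + 56) + 18*y^2 - 172*y - 80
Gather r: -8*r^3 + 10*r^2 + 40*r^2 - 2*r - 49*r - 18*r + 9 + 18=-8*r^3 + 50*r^2 - 69*r + 27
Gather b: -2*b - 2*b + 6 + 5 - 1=10 - 4*b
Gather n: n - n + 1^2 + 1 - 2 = 0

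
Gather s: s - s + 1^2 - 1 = 0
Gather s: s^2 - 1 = s^2 - 1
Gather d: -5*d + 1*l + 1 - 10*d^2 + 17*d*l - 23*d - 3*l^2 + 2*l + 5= -10*d^2 + d*(17*l - 28) - 3*l^2 + 3*l + 6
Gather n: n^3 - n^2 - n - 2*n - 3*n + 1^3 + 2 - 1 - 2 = n^3 - n^2 - 6*n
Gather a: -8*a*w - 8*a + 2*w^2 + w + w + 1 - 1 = a*(-8*w - 8) + 2*w^2 + 2*w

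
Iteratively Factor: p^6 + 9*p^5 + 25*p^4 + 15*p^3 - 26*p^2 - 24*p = (p + 4)*(p^5 + 5*p^4 + 5*p^3 - 5*p^2 - 6*p) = (p + 3)*(p + 4)*(p^4 + 2*p^3 - p^2 - 2*p) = (p + 2)*(p + 3)*(p + 4)*(p^3 - p) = (p - 1)*(p + 2)*(p + 3)*(p + 4)*(p^2 + p) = (p - 1)*(p + 1)*(p + 2)*(p + 3)*(p + 4)*(p)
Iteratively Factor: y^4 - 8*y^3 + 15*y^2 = (y)*(y^3 - 8*y^2 + 15*y) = y*(y - 3)*(y^2 - 5*y) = y*(y - 5)*(y - 3)*(y)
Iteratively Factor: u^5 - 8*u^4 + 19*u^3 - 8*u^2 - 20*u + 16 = (u + 1)*(u^4 - 9*u^3 + 28*u^2 - 36*u + 16) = (u - 2)*(u + 1)*(u^3 - 7*u^2 + 14*u - 8) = (u - 4)*(u - 2)*(u + 1)*(u^2 - 3*u + 2) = (u - 4)*(u - 2)^2*(u + 1)*(u - 1)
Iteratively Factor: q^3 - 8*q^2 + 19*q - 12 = (q - 1)*(q^2 - 7*q + 12) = (q - 3)*(q - 1)*(q - 4)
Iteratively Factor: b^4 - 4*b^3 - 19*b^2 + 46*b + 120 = (b + 2)*(b^3 - 6*b^2 - 7*b + 60) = (b - 5)*(b + 2)*(b^2 - b - 12) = (b - 5)*(b + 2)*(b + 3)*(b - 4)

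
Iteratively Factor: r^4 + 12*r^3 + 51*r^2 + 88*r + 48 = (r + 4)*(r^3 + 8*r^2 + 19*r + 12) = (r + 4)^2*(r^2 + 4*r + 3) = (r + 3)*(r + 4)^2*(r + 1)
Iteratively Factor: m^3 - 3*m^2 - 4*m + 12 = (m - 3)*(m^2 - 4) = (m - 3)*(m - 2)*(m + 2)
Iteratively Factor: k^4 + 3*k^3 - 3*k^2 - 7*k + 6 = (k + 3)*(k^3 - 3*k + 2) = (k + 2)*(k + 3)*(k^2 - 2*k + 1) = (k - 1)*(k + 2)*(k + 3)*(k - 1)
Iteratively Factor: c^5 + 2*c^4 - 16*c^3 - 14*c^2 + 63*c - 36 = (c - 1)*(c^4 + 3*c^3 - 13*c^2 - 27*c + 36) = (c - 1)*(c + 3)*(c^3 - 13*c + 12) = (c - 3)*(c - 1)*(c + 3)*(c^2 + 3*c - 4) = (c - 3)*(c - 1)^2*(c + 3)*(c + 4)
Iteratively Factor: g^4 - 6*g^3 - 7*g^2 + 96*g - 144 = (g - 4)*(g^3 - 2*g^2 - 15*g + 36) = (g - 4)*(g + 4)*(g^2 - 6*g + 9) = (g - 4)*(g - 3)*(g + 4)*(g - 3)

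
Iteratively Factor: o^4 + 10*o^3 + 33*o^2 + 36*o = (o + 3)*(o^3 + 7*o^2 + 12*o) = (o + 3)^2*(o^2 + 4*o) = o*(o + 3)^2*(o + 4)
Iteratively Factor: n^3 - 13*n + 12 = (n - 3)*(n^2 + 3*n - 4) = (n - 3)*(n + 4)*(n - 1)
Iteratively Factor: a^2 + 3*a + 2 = (a + 1)*(a + 2)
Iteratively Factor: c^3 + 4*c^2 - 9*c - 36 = (c - 3)*(c^2 + 7*c + 12) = (c - 3)*(c + 4)*(c + 3)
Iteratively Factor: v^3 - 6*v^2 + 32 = (v - 4)*(v^2 - 2*v - 8) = (v - 4)^2*(v + 2)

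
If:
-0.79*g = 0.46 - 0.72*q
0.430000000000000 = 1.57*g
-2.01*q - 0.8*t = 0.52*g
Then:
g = 0.27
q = 0.94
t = -2.54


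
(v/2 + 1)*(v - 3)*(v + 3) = v^3/2 + v^2 - 9*v/2 - 9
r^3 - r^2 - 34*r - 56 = (r - 7)*(r + 2)*(r + 4)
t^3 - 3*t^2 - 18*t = t*(t - 6)*(t + 3)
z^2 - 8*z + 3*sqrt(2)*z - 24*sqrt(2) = (z - 8)*(z + 3*sqrt(2))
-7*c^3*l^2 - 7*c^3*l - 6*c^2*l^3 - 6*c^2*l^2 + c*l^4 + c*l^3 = l*(-7*c + l)*(c + l)*(c*l + c)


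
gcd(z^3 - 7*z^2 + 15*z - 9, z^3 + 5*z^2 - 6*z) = z - 1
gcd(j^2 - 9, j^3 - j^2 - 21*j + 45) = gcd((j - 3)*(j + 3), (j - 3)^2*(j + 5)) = j - 3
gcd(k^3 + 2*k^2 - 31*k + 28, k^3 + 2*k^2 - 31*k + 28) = k^3 + 2*k^2 - 31*k + 28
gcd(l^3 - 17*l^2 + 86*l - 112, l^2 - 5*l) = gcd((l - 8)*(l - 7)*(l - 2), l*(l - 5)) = 1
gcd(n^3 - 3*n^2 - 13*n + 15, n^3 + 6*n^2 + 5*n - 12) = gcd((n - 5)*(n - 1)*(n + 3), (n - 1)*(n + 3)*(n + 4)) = n^2 + 2*n - 3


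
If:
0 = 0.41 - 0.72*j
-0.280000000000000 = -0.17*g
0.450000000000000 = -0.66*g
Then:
No Solution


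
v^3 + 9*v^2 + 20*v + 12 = (v + 1)*(v + 2)*(v + 6)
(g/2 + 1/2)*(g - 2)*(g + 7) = g^3/2 + 3*g^2 - 9*g/2 - 7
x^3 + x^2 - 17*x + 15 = (x - 3)*(x - 1)*(x + 5)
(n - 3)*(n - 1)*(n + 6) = n^3 + 2*n^2 - 21*n + 18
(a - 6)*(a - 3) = a^2 - 9*a + 18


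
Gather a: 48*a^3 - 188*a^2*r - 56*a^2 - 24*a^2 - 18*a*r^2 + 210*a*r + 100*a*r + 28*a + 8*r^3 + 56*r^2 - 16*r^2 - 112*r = 48*a^3 + a^2*(-188*r - 80) + a*(-18*r^2 + 310*r + 28) + 8*r^3 + 40*r^2 - 112*r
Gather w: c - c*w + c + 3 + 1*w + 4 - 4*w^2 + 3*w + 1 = 2*c - 4*w^2 + w*(4 - c) + 8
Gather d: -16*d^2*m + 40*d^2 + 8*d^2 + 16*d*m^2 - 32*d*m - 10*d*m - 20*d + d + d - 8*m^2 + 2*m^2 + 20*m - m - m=d^2*(48 - 16*m) + d*(16*m^2 - 42*m - 18) - 6*m^2 + 18*m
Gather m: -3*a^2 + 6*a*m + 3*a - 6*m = -3*a^2 + 3*a + m*(6*a - 6)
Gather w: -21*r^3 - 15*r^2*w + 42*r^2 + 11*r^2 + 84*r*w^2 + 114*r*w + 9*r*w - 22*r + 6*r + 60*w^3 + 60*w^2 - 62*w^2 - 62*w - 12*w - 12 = -21*r^3 + 53*r^2 - 16*r + 60*w^3 + w^2*(84*r - 2) + w*(-15*r^2 + 123*r - 74) - 12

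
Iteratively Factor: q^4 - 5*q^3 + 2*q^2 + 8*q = (q - 4)*(q^3 - q^2 - 2*q) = (q - 4)*(q + 1)*(q^2 - 2*q) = q*(q - 4)*(q + 1)*(q - 2)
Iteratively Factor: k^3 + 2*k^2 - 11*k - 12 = (k + 4)*(k^2 - 2*k - 3) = (k + 1)*(k + 4)*(k - 3)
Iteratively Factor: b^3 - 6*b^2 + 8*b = (b - 4)*(b^2 - 2*b) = b*(b - 4)*(b - 2)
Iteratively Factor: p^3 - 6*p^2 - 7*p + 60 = (p - 4)*(p^2 - 2*p - 15) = (p - 4)*(p + 3)*(p - 5)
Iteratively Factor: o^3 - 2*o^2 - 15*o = (o + 3)*(o^2 - 5*o) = o*(o + 3)*(o - 5)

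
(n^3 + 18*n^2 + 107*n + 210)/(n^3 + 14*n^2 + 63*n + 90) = (n + 7)/(n + 3)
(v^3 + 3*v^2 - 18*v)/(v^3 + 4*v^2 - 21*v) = (v + 6)/(v + 7)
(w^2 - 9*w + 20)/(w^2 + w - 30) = (w - 4)/(w + 6)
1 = 1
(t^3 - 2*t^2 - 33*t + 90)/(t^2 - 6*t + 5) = (t^2 + 3*t - 18)/(t - 1)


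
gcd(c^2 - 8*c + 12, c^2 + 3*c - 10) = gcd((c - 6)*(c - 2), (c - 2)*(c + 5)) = c - 2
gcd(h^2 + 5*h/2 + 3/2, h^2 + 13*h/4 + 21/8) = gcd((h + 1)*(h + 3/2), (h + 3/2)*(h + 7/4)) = h + 3/2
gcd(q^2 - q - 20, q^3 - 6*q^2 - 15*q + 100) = q^2 - q - 20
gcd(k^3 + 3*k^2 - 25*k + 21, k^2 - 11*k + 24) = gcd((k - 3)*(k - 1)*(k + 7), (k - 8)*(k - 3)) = k - 3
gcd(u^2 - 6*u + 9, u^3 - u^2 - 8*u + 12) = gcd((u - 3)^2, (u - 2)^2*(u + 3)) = 1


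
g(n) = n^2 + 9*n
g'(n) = 2*n + 9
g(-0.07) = -0.63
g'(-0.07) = 8.86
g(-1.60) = -11.84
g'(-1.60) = 5.80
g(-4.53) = -20.25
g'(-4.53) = -0.06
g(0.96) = 9.56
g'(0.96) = 10.92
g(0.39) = 3.66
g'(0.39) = 9.78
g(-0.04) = -0.36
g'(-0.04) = 8.92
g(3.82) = 48.97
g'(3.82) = 16.64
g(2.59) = 30.02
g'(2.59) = 14.18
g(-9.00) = 0.00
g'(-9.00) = -9.00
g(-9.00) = 0.00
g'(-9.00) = -9.00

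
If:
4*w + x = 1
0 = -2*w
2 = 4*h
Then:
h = 1/2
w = 0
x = 1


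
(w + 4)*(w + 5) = w^2 + 9*w + 20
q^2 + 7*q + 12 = (q + 3)*(q + 4)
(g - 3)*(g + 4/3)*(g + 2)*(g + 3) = g^4 + 10*g^3/3 - 19*g^2/3 - 30*g - 24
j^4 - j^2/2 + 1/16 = (j - 1/2)^2*(j + 1/2)^2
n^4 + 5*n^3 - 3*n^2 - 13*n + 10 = (n - 1)^2*(n + 2)*(n + 5)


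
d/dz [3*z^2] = 6*z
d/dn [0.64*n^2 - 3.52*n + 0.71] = 1.28*n - 3.52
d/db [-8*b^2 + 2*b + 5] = 2 - 16*b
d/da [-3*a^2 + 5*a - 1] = 5 - 6*a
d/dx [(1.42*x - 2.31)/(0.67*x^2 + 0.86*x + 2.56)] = (-0.9514*x^2 + 3.0954*x + 5.6218)/(0.4489*x^4 + 1.1524*x^3 + 4.17*x^2 + 4.4032*x + 6.5536)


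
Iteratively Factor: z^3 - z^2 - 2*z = (z + 1)*(z^2 - 2*z) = z*(z + 1)*(z - 2)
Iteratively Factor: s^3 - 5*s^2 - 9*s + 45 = (s - 5)*(s^2 - 9) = (s - 5)*(s - 3)*(s + 3)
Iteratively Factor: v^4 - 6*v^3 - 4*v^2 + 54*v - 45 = (v - 5)*(v^3 - v^2 - 9*v + 9) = (v - 5)*(v - 1)*(v^2 - 9) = (v - 5)*(v - 1)*(v + 3)*(v - 3)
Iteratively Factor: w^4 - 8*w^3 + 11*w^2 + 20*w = (w + 1)*(w^3 - 9*w^2 + 20*w) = (w - 4)*(w + 1)*(w^2 - 5*w) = (w - 5)*(w - 4)*(w + 1)*(w)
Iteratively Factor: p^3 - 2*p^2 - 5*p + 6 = (p - 1)*(p^2 - p - 6) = (p - 1)*(p + 2)*(p - 3)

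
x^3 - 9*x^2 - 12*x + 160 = (x - 8)*(x - 5)*(x + 4)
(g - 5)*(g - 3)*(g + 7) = g^3 - g^2 - 41*g + 105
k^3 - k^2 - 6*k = k*(k - 3)*(k + 2)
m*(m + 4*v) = m^2 + 4*m*v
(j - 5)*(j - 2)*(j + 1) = j^3 - 6*j^2 + 3*j + 10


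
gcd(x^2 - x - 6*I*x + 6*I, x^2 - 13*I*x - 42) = x - 6*I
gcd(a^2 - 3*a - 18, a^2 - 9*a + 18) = a - 6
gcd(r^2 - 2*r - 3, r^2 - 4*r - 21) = 1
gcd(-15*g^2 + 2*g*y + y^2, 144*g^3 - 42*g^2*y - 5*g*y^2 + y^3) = -3*g + y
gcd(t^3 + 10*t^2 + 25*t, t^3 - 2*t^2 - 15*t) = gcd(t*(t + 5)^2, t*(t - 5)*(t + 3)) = t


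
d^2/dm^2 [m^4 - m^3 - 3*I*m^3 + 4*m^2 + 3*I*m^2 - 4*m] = 12*m^2 + m*(-6 - 18*I) + 8 + 6*I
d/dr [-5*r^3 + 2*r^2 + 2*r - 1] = -15*r^2 + 4*r + 2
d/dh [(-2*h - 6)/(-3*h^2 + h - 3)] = 2*(3*h^2 - h - (h + 3)*(6*h - 1) + 3)/(3*h^2 - h + 3)^2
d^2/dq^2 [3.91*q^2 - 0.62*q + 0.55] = 7.82000000000000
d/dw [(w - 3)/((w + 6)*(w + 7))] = (-w^2 + 6*w + 81)/(w^4 + 26*w^3 + 253*w^2 + 1092*w + 1764)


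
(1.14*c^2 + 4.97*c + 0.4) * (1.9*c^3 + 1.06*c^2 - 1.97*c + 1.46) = 2.166*c^5 + 10.6514*c^4 + 3.7824*c^3 - 7.7025*c^2 + 6.4682*c + 0.584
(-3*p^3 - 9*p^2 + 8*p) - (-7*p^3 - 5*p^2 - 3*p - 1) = 4*p^3 - 4*p^2 + 11*p + 1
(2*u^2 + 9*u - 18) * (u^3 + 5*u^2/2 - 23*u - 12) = 2*u^5 + 14*u^4 - 83*u^3/2 - 276*u^2 + 306*u + 216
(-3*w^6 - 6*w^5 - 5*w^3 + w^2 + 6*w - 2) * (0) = 0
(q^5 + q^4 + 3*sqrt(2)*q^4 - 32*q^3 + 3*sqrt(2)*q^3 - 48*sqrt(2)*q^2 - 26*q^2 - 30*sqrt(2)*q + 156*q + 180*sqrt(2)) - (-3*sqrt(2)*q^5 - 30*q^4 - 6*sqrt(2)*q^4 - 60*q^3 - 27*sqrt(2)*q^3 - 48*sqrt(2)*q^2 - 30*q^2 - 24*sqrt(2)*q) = q^5 + 3*sqrt(2)*q^5 + 9*sqrt(2)*q^4 + 31*q^4 + 28*q^3 + 30*sqrt(2)*q^3 + 4*q^2 - 6*sqrt(2)*q + 156*q + 180*sqrt(2)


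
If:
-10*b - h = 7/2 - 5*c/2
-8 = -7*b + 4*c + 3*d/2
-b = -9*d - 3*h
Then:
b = -3*h/25 - 408/275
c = -2*h/25 - 1247/275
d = -26*h/75 - 136/825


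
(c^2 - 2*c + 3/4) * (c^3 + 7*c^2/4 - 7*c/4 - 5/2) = c^5 - c^4/4 - 9*c^3/2 + 37*c^2/16 + 59*c/16 - 15/8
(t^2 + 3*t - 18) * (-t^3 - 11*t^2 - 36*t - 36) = -t^5 - 14*t^4 - 51*t^3 + 54*t^2 + 540*t + 648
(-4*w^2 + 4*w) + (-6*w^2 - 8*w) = -10*w^2 - 4*w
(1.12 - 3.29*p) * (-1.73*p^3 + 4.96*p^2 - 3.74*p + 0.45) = 5.6917*p^4 - 18.256*p^3 + 17.8598*p^2 - 5.6693*p + 0.504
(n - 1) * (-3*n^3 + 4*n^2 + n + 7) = -3*n^4 + 7*n^3 - 3*n^2 + 6*n - 7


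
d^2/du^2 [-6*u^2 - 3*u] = -12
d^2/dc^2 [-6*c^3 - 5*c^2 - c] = -36*c - 10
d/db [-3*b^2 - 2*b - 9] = -6*b - 2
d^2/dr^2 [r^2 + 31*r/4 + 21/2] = 2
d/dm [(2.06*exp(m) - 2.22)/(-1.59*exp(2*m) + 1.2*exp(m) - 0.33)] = (3.2754*exp(2*m) - 7.0596*exp(m) + 1.9842)*exp(m)/(2.5281*exp(4*m) - 3.816*exp(3*m) + 2.4894*exp(2*m) - 0.792*exp(m) + 0.1089)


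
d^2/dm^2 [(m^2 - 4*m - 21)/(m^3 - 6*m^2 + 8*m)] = 2*(m^6 - 12*m^5 - 78*m^4 + 944*m^3 - 2772*m^2 + 3024*m - 1344)/(m^3*(m^6 - 18*m^5 + 132*m^4 - 504*m^3 + 1056*m^2 - 1152*m + 512))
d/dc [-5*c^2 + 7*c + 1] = 7 - 10*c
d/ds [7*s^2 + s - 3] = 14*s + 1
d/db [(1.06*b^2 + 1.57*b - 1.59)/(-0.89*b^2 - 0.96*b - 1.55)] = (0.3797*b^2 - 6.1162*b - 3.9599)/(0.7921*b^4 + 1.7088*b^3 + 3.6806*b^2 + 2.976*b + 2.4025)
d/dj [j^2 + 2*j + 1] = 2*j + 2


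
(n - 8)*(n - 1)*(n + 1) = n^3 - 8*n^2 - n + 8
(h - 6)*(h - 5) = h^2 - 11*h + 30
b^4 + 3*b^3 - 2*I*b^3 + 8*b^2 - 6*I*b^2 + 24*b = b*(b + 3)*(b - 4*I)*(b + 2*I)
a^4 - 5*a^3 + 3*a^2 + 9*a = a*(a - 3)^2*(a + 1)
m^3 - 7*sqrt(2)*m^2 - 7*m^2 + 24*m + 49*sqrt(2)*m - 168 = (m - 7)*(m - 4*sqrt(2))*(m - 3*sqrt(2))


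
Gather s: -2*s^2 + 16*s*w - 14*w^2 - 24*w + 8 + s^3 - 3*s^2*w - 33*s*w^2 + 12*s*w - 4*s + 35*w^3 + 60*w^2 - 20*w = s^3 + s^2*(-3*w - 2) + s*(-33*w^2 + 28*w - 4) + 35*w^3 + 46*w^2 - 44*w + 8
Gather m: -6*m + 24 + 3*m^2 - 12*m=3*m^2 - 18*m + 24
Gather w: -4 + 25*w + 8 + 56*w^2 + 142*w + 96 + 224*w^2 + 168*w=280*w^2 + 335*w + 100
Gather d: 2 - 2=0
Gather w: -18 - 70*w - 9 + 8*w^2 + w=8*w^2 - 69*w - 27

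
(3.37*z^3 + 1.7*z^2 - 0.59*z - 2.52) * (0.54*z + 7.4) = 1.8198*z^4 + 25.856*z^3 + 12.2614*z^2 - 5.7268*z - 18.648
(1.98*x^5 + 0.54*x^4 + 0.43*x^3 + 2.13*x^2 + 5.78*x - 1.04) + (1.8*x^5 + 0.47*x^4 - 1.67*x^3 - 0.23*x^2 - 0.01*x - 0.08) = 3.78*x^5 + 1.01*x^4 - 1.24*x^3 + 1.9*x^2 + 5.77*x - 1.12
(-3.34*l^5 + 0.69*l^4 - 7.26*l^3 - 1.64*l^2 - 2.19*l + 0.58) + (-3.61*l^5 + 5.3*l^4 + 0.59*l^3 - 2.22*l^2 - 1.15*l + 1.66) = -6.95*l^5 + 5.99*l^4 - 6.67*l^3 - 3.86*l^2 - 3.34*l + 2.24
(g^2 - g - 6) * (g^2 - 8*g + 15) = g^4 - 9*g^3 + 17*g^2 + 33*g - 90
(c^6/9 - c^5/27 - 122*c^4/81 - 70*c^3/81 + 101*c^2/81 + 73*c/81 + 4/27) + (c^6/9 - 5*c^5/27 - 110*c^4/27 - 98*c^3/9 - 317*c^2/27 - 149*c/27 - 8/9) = 2*c^6/9 - 2*c^5/9 - 452*c^4/81 - 952*c^3/81 - 850*c^2/81 - 374*c/81 - 20/27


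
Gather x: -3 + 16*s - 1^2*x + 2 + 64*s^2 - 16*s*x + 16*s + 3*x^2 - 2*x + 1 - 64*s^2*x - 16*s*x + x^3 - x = 64*s^2 + 32*s + x^3 + 3*x^2 + x*(-64*s^2 - 32*s - 4)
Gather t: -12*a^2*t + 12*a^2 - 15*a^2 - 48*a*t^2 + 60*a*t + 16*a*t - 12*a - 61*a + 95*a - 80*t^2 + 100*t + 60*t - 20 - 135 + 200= -3*a^2 + 22*a + t^2*(-48*a - 80) + t*(-12*a^2 + 76*a + 160) + 45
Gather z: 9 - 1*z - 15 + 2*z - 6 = z - 12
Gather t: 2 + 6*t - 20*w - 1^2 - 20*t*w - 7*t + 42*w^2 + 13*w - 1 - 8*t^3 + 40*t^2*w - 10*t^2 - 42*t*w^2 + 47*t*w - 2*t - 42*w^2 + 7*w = -8*t^3 + t^2*(40*w - 10) + t*(-42*w^2 + 27*w - 3)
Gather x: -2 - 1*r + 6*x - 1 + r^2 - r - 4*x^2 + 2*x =r^2 - 2*r - 4*x^2 + 8*x - 3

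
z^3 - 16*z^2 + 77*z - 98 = (z - 7)^2*(z - 2)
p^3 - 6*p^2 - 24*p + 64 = (p - 8)*(p - 2)*(p + 4)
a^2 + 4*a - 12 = (a - 2)*(a + 6)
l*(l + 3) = l^2 + 3*l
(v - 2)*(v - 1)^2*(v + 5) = v^4 + v^3 - 15*v^2 + 23*v - 10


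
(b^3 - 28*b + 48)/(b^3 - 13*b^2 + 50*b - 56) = (b + 6)/(b - 7)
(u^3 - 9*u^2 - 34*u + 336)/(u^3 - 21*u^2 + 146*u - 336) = (u + 6)/(u - 6)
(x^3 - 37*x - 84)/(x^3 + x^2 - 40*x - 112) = (x + 3)/(x + 4)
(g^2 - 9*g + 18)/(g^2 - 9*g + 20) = (g^2 - 9*g + 18)/(g^2 - 9*g + 20)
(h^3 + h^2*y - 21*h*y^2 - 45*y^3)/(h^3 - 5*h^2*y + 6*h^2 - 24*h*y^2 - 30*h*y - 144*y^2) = (-h^2 + 2*h*y + 15*y^2)/(-h^2 + 8*h*y - 6*h + 48*y)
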